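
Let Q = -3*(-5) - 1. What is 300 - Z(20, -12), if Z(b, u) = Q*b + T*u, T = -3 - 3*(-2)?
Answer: 56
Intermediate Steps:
T = 3 (T = -3 + 6 = 3)
Q = 14 (Q = 15 - 1 = 14)
Z(b, u) = 3*u + 14*b (Z(b, u) = 14*b + 3*u = 3*u + 14*b)
300 - Z(20, -12) = 300 - (3*(-12) + 14*20) = 300 - (-36 + 280) = 300 - 1*244 = 300 - 244 = 56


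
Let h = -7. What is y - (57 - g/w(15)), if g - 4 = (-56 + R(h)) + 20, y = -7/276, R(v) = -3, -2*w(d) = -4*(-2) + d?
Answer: -14899/276 ≈ -53.982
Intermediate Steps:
w(d) = -4 - d/2 (w(d) = -(-4*(-2) + d)/2 = -(8 + d)/2 = -4 - d/2)
y = -7/276 (y = -7*1/276 = -7/276 ≈ -0.025362)
g = -35 (g = 4 + ((-56 - 3) + 20) = 4 + (-59 + 20) = 4 - 39 = -35)
y - (57 - g/w(15)) = -7/276 - (57 - (-35)/(-4 - ½*15)) = -7/276 - (57 - (-35)/(-4 - 15/2)) = -7/276 - (57 - (-35)/(-23/2)) = -7/276 - (57 - (-35)*(-2)/23) = -7/276 - (57 - 1*70/23) = -7/276 - (57 - 70/23) = -7/276 - 1*1241/23 = -7/276 - 1241/23 = -14899/276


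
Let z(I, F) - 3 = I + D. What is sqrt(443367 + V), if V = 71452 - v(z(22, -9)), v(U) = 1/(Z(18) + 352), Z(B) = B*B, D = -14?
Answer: 3*sqrt(38668627)/26 ≈ 717.51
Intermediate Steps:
Z(B) = B**2
z(I, F) = -11 + I (z(I, F) = 3 + (I - 14) = 3 + (-14 + I) = -11 + I)
v(U) = 1/676 (v(U) = 1/(18**2 + 352) = 1/(324 + 352) = 1/676)
V = 48301551/676 (V = 71452 - 1*1/676 = 71452 - 1/676 = 48301551/676 ≈ 71452.)
sqrt(443367 + V) = sqrt(443367 + 48301551/676) = sqrt(348017643/676) = 3*sqrt(38668627)/26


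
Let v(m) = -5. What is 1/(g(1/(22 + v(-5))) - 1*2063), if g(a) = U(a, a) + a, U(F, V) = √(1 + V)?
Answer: -99365/204984099 - 17*√34/409968198 ≈ -0.00048499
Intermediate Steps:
g(a) = a + √(1 + a) (g(a) = √(1 + a) + a = a + √(1 + a))
1/(g(1/(22 + v(-5))) - 1*2063) = 1/((1/(22 - 5) + √(1 + 1/(22 - 5))) - 1*2063) = 1/((1/17 + √(1 + 1/17)) - 2063) = 1/((1/17 + √(18/17)) - 2063) = 1/((1/17 + 3*√34/17) - 2063) = 1/(-35070/17 + 3*√34/17)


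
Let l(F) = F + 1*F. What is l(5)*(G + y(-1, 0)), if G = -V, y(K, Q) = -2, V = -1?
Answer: -10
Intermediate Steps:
l(F) = 2*F (l(F) = F + F = 2*F)
G = 1 (G = -1*(-1) = 1)
l(5)*(G + y(-1, 0)) = (2*5)*(1 - 2) = 10*(-1) = -10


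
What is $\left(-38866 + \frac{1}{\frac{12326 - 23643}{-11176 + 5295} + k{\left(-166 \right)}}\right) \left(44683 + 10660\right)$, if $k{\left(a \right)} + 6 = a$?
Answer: $- \frac{2151423820095353}{1000215} \approx -2.151 \cdot 10^{9}$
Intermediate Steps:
$k{\left(a \right)} = -6 + a$
$\left(-38866 + \frac{1}{\frac{12326 - 23643}{-11176 + 5295} + k{\left(-166 \right)}}\right) \left(44683 + 10660\right) = \left(-38866 + \frac{1}{\frac{12326 - 23643}{-11176 + 5295} - 172}\right) \left(44683 + 10660\right) = \left(-38866 + \frac{1}{- \frac{11317}{-5881} - 172}\right) 55343 = \left(-38866 + \frac{1}{\left(-11317\right) \left(- \frac{1}{5881}\right) - 172}\right) 55343 = \left(-38866 + \frac{1}{\frac{11317}{5881} - 172}\right) 55343 = \left(-38866 + \frac{1}{- \frac{1000215}{5881}}\right) 55343 = \left(-38866 - \frac{5881}{1000215}\right) 55343 = \left(- \frac{38874362071}{1000215}\right) 55343 = - \frac{2151423820095353}{1000215}$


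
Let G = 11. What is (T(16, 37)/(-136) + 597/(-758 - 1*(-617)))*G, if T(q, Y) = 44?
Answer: -80113/1598 ≈ -50.133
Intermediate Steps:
(T(16, 37)/(-136) + 597/(-758 - 1*(-617)))*G = (44/(-136) + 597/(-758 - 1*(-617)))*11 = (44*(-1/136) + 597/(-758 + 617))*11 = (-11/34 + 597/(-141))*11 = (-11/34 + 597*(-1/141))*11 = (-11/34 - 199/47)*11 = -7283/1598*11 = -80113/1598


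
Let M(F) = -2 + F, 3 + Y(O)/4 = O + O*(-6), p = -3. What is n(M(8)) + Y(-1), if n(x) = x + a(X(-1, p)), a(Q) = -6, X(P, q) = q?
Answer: 8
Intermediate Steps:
Y(O) = -12 - 20*O (Y(O) = -12 + 4*(O + O*(-6)) = -12 + 4*(O - 6*O) = -12 + 4*(-5*O) = -12 - 20*O)
n(x) = -6 + x (n(x) = x - 6 = -6 + x)
n(M(8)) + Y(-1) = (-6 + (-2 + 8)) + (-12 - 20*(-1)) = (-6 + 6) + (-12 + 20) = 0 + 8 = 8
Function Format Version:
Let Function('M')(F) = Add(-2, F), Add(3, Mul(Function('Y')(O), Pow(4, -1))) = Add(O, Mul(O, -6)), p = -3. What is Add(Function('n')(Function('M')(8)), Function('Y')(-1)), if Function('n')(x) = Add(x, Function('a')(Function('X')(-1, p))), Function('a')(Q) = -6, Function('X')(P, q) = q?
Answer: 8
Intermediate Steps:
Function('Y')(O) = Add(-12, Mul(-20, O)) (Function('Y')(O) = Add(-12, Mul(4, Add(O, Mul(O, -6)))) = Add(-12, Mul(4, Add(O, Mul(-6, O)))) = Add(-12, Mul(4, Mul(-5, O))) = Add(-12, Mul(-20, O)))
Function('n')(x) = Add(-6, x) (Function('n')(x) = Add(x, -6) = Add(-6, x))
Add(Function('n')(Function('M')(8)), Function('Y')(-1)) = Add(Add(-6, Add(-2, 8)), Add(-12, Mul(-20, -1))) = Add(Add(-6, 6), Add(-12, 20)) = Add(0, 8) = 8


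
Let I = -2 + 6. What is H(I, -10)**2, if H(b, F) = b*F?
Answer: 1600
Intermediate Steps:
I = 4
H(b, F) = F*b
H(I, -10)**2 = (-10*4)**2 = (-40)**2 = 1600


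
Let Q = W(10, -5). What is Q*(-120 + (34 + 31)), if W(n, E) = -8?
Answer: 440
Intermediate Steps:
Q = -8
Q*(-120 + (34 + 31)) = -8*(-120 + (34 + 31)) = -8*(-120 + 65) = -8*(-55) = 440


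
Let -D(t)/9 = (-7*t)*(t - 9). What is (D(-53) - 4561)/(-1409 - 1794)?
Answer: -202457/3203 ≈ -63.209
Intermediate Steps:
D(t) = 63*t*(-9 + t) (D(t) = -9*(-7*t)*(t - 9) = -9*(-7*t)*(-9 + t) = -(-63)*t*(-9 + t) = 63*t*(-9 + t))
(D(-53) - 4561)/(-1409 - 1794) = (63*(-53)*(-9 - 53) - 4561)/(-1409 - 1794) = (63*(-53)*(-62) - 4561)/(-3203) = (207018 - 4561)*(-1/3203) = 202457*(-1/3203) = -202457/3203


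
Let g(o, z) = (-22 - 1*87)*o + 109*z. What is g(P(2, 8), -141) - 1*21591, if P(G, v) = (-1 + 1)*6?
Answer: -36960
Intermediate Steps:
P(G, v) = 0 (P(G, v) = 0*6 = 0)
g(o, z) = -109*o + 109*z (g(o, z) = (-22 - 87)*o + 109*z = -109*o + 109*z)
g(P(2, 8), -141) - 1*21591 = (-109*0 + 109*(-141)) - 1*21591 = (0 - 15369) - 21591 = -15369 - 21591 = -36960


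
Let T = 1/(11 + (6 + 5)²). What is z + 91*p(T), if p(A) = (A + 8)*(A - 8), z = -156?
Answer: -104195429/17424 ≈ -5980.0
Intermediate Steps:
T = 1/132 (T = 1/(11 + 11²) = 1/(11 + 121) = 1/132 ≈ 0.0075758)
p(A) = (-8 + A)*(8 + A) (p(A) = (8 + A)*(-8 + A) = (-8 + A)*(8 + A))
z + 91*p(T) = -156 + 91*(-64 + (1/132)²) = -156 + 91*(-64 + 1/17424) = -156 + 91*(-1115135/17424) = -156 - 101477285/17424 = -104195429/17424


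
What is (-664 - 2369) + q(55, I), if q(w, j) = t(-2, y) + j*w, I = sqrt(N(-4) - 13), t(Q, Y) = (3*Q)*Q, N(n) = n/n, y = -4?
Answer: -3021 + 110*I*sqrt(3) ≈ -3021.0 + 190.53*I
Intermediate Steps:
N(n) = 1
t(Q, Y) = 3*Q**2
I = 2*I*sqrt(3) (I = sqrt(1 - 13) = sqrt(-12) = 2*I*sqrt(3) ≈ 3.4641*I)
q(w, j) = 12 + j*w (q(w, j) = 3*(-2)**2 + j*w = 3*4 + j*w = 12 + j*w)
(-664 - 2369) + q(55, I) = (-664 - 2369) + (12 + (2*I*sqrt(3))*55) = -3033 + (12 + 110*I*sqrt(3)) = -3021 + 110*I*sqrt(3)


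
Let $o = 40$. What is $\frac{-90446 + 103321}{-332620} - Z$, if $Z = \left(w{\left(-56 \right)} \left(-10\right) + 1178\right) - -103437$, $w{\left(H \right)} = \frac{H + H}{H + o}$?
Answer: $- \frac{6954754155}{66524} \approx -1.0455 \cdot 10^{5}$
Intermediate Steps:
$w{\left(H \right)} = \frac{2 H}{40 + H}$ ($w{\left(H \right)} = \frac{H + H}{H + 40} = \frac{2 H}{40 + H}$)
$Z = 104545$ ($Z = \left(2 \left(-56\right) \frac{1}{40 - 56} \left(-10\right) + 1178\right) - -103437 = \left(2 \left(-56\right) \frac{1}{-16} \left(-10\right) + 1178\right) + 103437 = \left(2 \left(-56\right) \left(- \frac{1}{16}\right) \left(-10\right) + 1178\right) + 103437 = \left(7 \left(-10\right) + 1178\right) + 103437 = \left(-70 + 1178\right) + 103437 = 1108 + 103437 = 104545$)
$\frac{-90446 + 103321}{-332620} - Z = \frac{-90446 + 103321}{-332620} - 104545 = 12875 \left(- \frac{1}{332620}\right) - 104545 = - \frac{2575}{66524} - 104545 = - \frac{6954754155}{66524}$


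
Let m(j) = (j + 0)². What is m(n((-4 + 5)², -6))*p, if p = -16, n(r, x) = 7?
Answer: -784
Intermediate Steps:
m(j) = j²
m(n((-4 + 5)², -6))*p = 7²*(-16) = 49*(-16) = -784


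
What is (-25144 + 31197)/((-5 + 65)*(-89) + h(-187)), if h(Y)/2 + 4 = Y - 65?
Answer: -6053/5852 ≈ -1.0343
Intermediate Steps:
h(Y) = -138 + 2*Y (h(Y) = -8 + 2*(Y - 65) = -8 + 2*(-65 + Y) = -8 + (-130 + 2*Y) = -138 + 2*Y)
(-25144 + 31197)/((-5 + 65)*(-89) + h(-187)) = (-25144 + 31197)/((-5 + 65)*(-89) + (-138 + 2*(-187))) = 6053/(60*(-89) + (-138 - 374)) = 6053/(-5340 - 512) = 6053/(-5852) = 6053*(-1/5852) = -6053/5852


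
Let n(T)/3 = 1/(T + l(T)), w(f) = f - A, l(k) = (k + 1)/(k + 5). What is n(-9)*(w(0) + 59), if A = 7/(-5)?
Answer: -906/35 ≈ -25.886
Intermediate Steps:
A = -7/5 (A = 7*(-1/5) = -7/5 ≈ -1.4000)
l(k) = (1 + k)/(5 + k)
w(f) = 7/5 + f (w(f) = f - 1*(-7/5) = f + 7/5 = 7/5 + f)
n(T) = 3/(T + (1 + T)/(5 + T))
n(-9)*(w(0) + 59) = (3*(5 - 9)/(1 - 9 - 9*(5 - 9)))*((7/5 + 0) + 59) = (3*(-4)/(1 - 9 - 9*(-4)))*(7/5 + 59) = (3*(-4)/(1 - 9 + 36))*(302/5) = (3*(-4)/28)*(302/5) = (3*(1/28)*(-4))*(302/5) = -3/7*302/5 = -906/35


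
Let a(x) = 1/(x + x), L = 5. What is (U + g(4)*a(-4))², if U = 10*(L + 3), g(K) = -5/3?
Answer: 3705625/576 ≈ 6433.4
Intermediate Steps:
g(K) = -5/3 (g(K) = -5*⅓ = -5/3)
a(x) = 1/(2*x)
U = 80 (U = 10*(5 + 3) = 10*8 = 80)
(U + g(4)*a(-4))² = (80 - 5/(6*(-4)))² = (80 - 5*(-1)/(6*4))² = (80 - 5/3*(-⅛))² = (80 + 5/24)² = (1925/24)² = 3705625/576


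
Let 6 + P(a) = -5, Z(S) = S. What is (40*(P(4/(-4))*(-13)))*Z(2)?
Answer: 11440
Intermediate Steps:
P(a) = -11 (P(a) = -6 - 5 = -11)
(40*(P(4/(-4))*(-13)))*Z(2) = (40*(-11*(-13)))*2 = (40*143)*2 = 5720*2 = 11440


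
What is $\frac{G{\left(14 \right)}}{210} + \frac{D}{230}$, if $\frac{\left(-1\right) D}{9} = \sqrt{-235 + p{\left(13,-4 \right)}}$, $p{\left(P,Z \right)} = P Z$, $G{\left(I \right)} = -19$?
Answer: $- \frac{19}{210} - \frac{9 i \sqrt{287}}{230} \approx -0.090476 - 0.66291 i$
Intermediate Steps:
$D = - 9 i \sqrt{287}$ ($D = - 9 \sqrt{-235 + 13 \left(-4\right)} = - 9 \sqrt{-235 - 52} = - 9 \sqrt{-287} = - 9 i \sqrt{287} \approx - 152.47 i$)
$\frac{G{\left(14 \right)}}{210} + \frac{D}{230} = - \frac{19}{210} + \frac{\left(-9\right) i \sqrt{287}}{230} = \left(-19\right) \frac{1}{210} + - 9 i \sqrt{287} \cdot \frac{1}{230} = - \frac{19}{210} - \frac{9 i \sqrt{287}}{230}$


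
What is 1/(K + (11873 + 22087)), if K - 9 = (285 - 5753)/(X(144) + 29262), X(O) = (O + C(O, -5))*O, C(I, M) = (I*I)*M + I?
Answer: 7429593/252375847351 ≈ 2.9439e-5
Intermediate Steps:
C(I, M) = I + M*I² (C(I, M) = I²*M + I = M*I² + I = I + M*I²)
X(O) = O*(O + O*(1 - 5*O)) (X(O) = (O + O*(1 + O*(-5)))*O = (O + O*(1 - 5*O))*O = O*(O + O*(1 - 5*O)))
K = 66869071/7429593 (K = 9 + (285 - 5753)/(144²*(2 - 5*144) + 29262) = 9 - 5468/(20736*(2 - 720) + 29262) = 9 - 5468/(20736*(-718) + 29262) = 9 - 5468/(-14888448 + 29262) = 9 - 5468/(-14859186) = 9 - 5468*(-1/14859186) = 9 + 2734/7429593 = 66869071/7429593 ≈ 9.0004)
1/(K + (11873 + 22087)) = 1/(66869071/7429593 + (11873 + 22087)) = 1/(66869071/7429593 + 33960) = 1/(252375847351/7429593) = 7429593/252375847351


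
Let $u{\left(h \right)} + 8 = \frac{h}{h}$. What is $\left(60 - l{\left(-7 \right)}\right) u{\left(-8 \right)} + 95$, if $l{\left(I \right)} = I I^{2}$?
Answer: $-2726$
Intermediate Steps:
$l{\left(I \right)} = I^{3}$
$u{\left(h \right)} = -7$ ($u{\left(h \right)} = -8 + \frac{h}{h} = -8 + 1 = -7$)
$\left(60 - l{\left(-7 \right)}\right) u{\left(-8 \right)} + 95 = \left(60 - \left(-7\right)^{3}\right) \left(-7\right) + 95 = \left(60 - -343\right) \left(-7\right) + 95 = \left(60 + 343\right) \left(-7\right) + 95 = 403 \left(-7\right) + 95 = -2821 + 95 = -2726$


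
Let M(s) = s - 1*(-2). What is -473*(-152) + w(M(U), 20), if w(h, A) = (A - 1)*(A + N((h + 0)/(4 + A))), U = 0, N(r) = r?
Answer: 867331/12 ≈ 72278.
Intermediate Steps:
M(s) = 2 + s (M(s) = s + 2 = 2 + s)
w(h, A) = (-1 + A)*(A + h/(4 + A)) (w(h, A) = (A - 1)*(A + (h + 0)/(4 + A)) = (-1 + A)*(A + h/(4 + A)))
-473*(-152) + w(M(U), 20) = -473*(-152) + (-(2 + 0) + 20*(2 + 0) + 20*(-1 + 20)*(4 + 20))/(4 + 20) = 71896 + (-1*2 + 20*2 + 20*19*24)/24 = 71896 + (-2 + 40 + 9120)/24 = 71896 + (1/24)*9158 = 71896 + 4579/12 = 867331/12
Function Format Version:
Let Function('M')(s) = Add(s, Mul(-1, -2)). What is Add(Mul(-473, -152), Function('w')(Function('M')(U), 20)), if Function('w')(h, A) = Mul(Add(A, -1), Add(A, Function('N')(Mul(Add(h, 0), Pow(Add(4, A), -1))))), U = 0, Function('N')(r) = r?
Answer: Rational(867331, 12) ≈ 72278.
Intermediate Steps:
Function('M')(s) = Add(2, s) (Function('M')(s) = Add(s, 2) = Add(2, s))
Function('w')(h, A) = Mul(Add(-1, A), Add(A, Mul(h, Pow(Add(4, A), -1)))) (Function('w')(h, A) = Mul(Add(A, -1), Add(A, Mul(Add(h, 0), Pow(Add(4, A), -1)))) = Mul(Add(-1, A), Add(A, Mul(h, Pow(Add(4, A), -1)))))
Add(Mul(-473, -152), Function('w')(Function('M')(U), 20)) = Add(Mul(-473, -152), Mul(Pow(Add(4, 20), -1), Add(Mul(-1, Add(2, 0)), Mul(20, Add(2, 0)), Mul(20, Add(-1, 20), Add(4, 20))))) = Add(71896, Mul(Pow(24, -1), Add(Mul(-1, 2), Mul(20, 2), Mul(20, 19, 24)))) = Add(71896, Mul(Rational(1, 24), Add(-2, 40, 9120))) = Add(71896, Mul(Rational(1, 24), 9158)) = Add(71896, Rational(4579, 12)) = Rational(867331, 12)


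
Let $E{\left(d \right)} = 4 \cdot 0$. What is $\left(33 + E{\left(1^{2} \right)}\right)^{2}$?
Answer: $1089$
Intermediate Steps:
$E{\left(d \right)} = 0$
$\left(33 + E{\left(1^{2} \right)}\right)^{2} = \left(33 + 0\right)^{2} = 33^{2} = 1089$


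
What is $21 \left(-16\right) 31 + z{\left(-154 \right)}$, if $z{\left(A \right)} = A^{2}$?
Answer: $13300$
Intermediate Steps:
$21 \left(-16\right) 31 + z{\left(-154 \right)} = 21 \left(-16\right) 31 + \left(-154\right)^{2} = \left(-336\right) 31 + 23716 = -10416 + 23716 = 13300$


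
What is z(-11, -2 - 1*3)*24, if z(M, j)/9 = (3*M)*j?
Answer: 35640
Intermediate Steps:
z(M, j) = 27*M*j (z(M, j) = 9*((3*M)*j) = 9*(3*M*j) = 27*M*j)
z(-11, -2 - 1*3)*24 = (27*(-11)*(-2 - 1*3))*24 = (27*(-11)*(-2 - 3))*24 = (27*(-11)*(-5))*24 = 1485*24 = 35640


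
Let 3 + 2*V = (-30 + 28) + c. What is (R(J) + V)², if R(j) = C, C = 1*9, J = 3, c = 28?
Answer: 1681/4 ≈ 420.25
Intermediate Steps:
V = 23/2 (V = -3/2 + ((-30 + 28) + 28)/2 = -3/2 + (-2 + 28)/2 = -3/2 + (½)*26 = -3/2 + 13 = 23/2 ≈ 11.500)
C = 9
R(j) = 9
(R(J) + V)² = (9 + 23/2)² = (41/2)² = 1681/4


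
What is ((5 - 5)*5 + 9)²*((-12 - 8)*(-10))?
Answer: 16200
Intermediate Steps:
((5 - 5)*5 + 9)²*((-12 - 8)*(-10)) = (0*5 + 9)²*(-20*(-10)) = (0 + 9)²*200 = 9²*200 = 81*200 = 16200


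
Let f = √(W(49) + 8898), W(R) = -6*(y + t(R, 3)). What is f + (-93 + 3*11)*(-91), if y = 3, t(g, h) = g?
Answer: 5460 + 9*√106 ≈ 5552.7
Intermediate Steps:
W(R) = -18 - 6*R (W(R) = -6*(3 + R) = -18 - 6*R)
f = 9*√106 (f = √((-18 - 6*49) + 8898) = √((-18 - 294) + 8898) = √(-312 + 8898) = √8586 = 9*√106 ≈ 92.661)
f + (-93 + 3*11)*(-91) = 9*√106 + (-93 + 3*11)*(-91) = 9*√106 + (-93 + 33)*(-91) = 9*√106 - 60*(-91) = 9*√106 + 5460 = 5460 + 9*√106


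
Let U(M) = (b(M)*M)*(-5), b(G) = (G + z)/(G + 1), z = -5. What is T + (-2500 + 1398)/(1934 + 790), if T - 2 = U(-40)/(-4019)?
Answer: 109446731/71160414 ≈ 1.5380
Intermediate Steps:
b(G) = (-5 + G)/(1 + G) (b(G) = (G - 5)/(G + 1) = (-5 + G)/(1 + G))
U(M) = -5*M*(-5 + M)/(1 + M) (U(M) = (((-5 + M)/(1 + M))*M)*(-5) = (M*(-5 + M)/(1 + M))*(-5) = -5*M*(-5 + M)/(1 + M))
T = 101494/52247 (T = 2 + (5*(-40)*(5 - 1*(-40))/(1 - 40))/(-4019) = 2 + (5*(-40)*(5 + 40)/(-39))*(-1/4019) = 2 + (5*(-40)*(-1/39)*45)*(-1/4019) = 2 + (3000/13)*(-1/4019) = 2 - 3000/52247 = 101494/52247 ≈ 1.9426)
T + (-2500 + 1398)/(1934 + 790) = 101494/52247 + (-2500 + 1398)/(1934 + 790) = 101494/52247 - 1102/2724 = 101494/52247 - 1102*1/2724 = 101494/52247 - 551/1362 = 109446731/71160414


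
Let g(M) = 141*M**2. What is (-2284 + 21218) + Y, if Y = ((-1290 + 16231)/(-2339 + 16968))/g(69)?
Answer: 185940633752227/9820462329 ≈ 18934.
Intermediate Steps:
Y = 14941/9820462329 (Y = ((-1290 + 16231)/(-2339 + 16968))/((141*69**2)) = (14941/14629)/((141*4761)) = (14941*(1/14629))/671301 = (14941/14629)*(1/671301) = 14941/9820462329 ≈ 1.5214e-6)
(-2284 + 21218) + Y = (-2284 + 21218) + 14941/9820462329 = 18934 + 14941/9820462329 = 185940633752227/9820462329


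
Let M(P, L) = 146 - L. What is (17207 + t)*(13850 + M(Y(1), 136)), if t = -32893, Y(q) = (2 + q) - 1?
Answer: -217407960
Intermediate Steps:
Y(q) = 1 + q
(17207 + t)*(13850 + M(Y(1), 136)) = (17207 - 32893)*(13850 + (146 - 1*136)) = -15686*(13850 + (146 - 136)) = -15686*(13850 + 10) = -15686*13860 = -217407960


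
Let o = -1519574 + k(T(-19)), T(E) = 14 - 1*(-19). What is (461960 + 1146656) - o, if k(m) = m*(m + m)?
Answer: 3126012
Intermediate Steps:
T(E) = 33 (T(E) = 14 + 19 = 33)
k(m) = 2*m**2 (k(m) = m*(2*m) = 2*m**2)
o = -1517396 (o = -1519574 + 2*33**2 = -1519574 + 2*1089 = -1519574 + 2178 = -1517396)
(461960 + 1146656) - o = (461960 + 1146656) - 1*(-1517396) = 1608616 + 1517396 = 3126012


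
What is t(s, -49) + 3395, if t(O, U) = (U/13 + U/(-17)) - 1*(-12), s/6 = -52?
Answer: 752751/221 ≈ 3406.1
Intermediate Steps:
s = -312 (s = 6*(-52) = -312)
t(O, U) = 12 + 4*U/221 (t(O, U) = (U*(1/13) + U*(-1/17)) + 12 = (U/13 - U/17) + 12 = 4*U/221 + 12 = 12 + 4*U/221)
t(s, -49) + 3395 = (12 + (4/221)*(-49)) + 3395 = (12 - 196/221) + 3395 = 2456/221 + 3395 = 752751/221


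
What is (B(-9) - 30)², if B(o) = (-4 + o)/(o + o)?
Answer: 277729/324 ≈ 857.19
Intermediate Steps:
B(o) = (-4 + o)/(2*o) (B(o) = (-4 + o)/((2*o)) = (-4 + o)*(1/(2*o)) = (-4 + o)/(2*o))
(B(-9) - 30)² = ((½)*(-4 - 9)/(-9) - 30)² = ((½)*(-⅑)*(-13) - 30)² = (13/18 - 30)² = (-527/18)² = 277729/324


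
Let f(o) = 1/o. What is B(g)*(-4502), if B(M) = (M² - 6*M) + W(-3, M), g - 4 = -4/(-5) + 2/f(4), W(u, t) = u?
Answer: -9458702/25 ≈ -3.7835e+5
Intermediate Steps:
g = 64/5 (g = 4 + (-4/(-5) + 2/(1/4)) = 4 + (-4*(-⅕) + 2/(¼)) = 4 + (⅘ + 2*4) = 4 + (⅘ + 8) = 4 + 44/5 = 64/5 ≈ 12.800)
B(M) = -3 + M² - 6*M (B(M) = (M² - 6*M) - 3 = -3 + M² - 6*M)
B(g)*(-4502) = (-3 + (64/5)² - 6*64/5)*(-4502) = (-3 + 4096/25 - 384/5)*(-4502) = (2101/25)*(-4502) = -9458702/25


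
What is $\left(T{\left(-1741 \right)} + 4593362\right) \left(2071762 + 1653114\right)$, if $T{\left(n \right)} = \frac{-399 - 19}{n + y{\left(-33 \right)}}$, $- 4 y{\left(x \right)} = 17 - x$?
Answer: $\frac{60003734597000120}{3507} \approx 1.711 \cdot 10^{13}$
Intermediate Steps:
$y{\left(x \right)} = - \frac{17}{4} + \frac{x}{4}$ ($y{\left(x \right)} = - \frac{17 - x}{4} = - \frac{17}{4} + \frac{x}{4}$)
$T{\left(n \right)} = - \frac{418}{- \frac{25}{2} + n}$ ($T{\left(n \right)} = \frac{-399 - 19}{n + \left(- \frac{17}{4} + \frac{1}{4} \left(-33\right)\right)} = - \frac{418}{n - \frac{25}{2}} = - \frac{418}{- \frac{25}{2} + n}$)
$\left(T{\left(-1741 \right)} + 4593362\right) \left(2071762 + 1653114\right) = \left(- \frac{836}{-25 + 2 \left(-1741\right)} + 4593362\right) \left(2071762 + 1653114\right) = \left(- \frac{836}{-25 - 3482} + 4593362\right) 3724876 = \left(- \frac{836}{-3507} + 4593362\right) 3724876 = \left(\left(-836\right) \left(- \frac{1}{3507}\right) + 4593362\right) 3724876 = \left(\frac{836}{3507} + 4593362\right) 3724876 = \frac{16108921370}{3507} \cdot 3724876 = \frac{60003734597000120}{3507}$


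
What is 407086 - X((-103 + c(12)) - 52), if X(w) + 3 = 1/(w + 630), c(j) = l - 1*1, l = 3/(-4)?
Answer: 770619473/1893 ≈ 4.0709e+5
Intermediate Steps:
l = -¾ (l = 3*(-¼) = -¾ ≈ -0.75000)
c(j) = -7/4 (c(j) = -¾ - 1*1 = -¾ - 1 = -7/4)
X(w) = -3 + 1/(630 + w) (X(w) = -3 + 1/(w + 630) = -3 + 1/(630 + w))
407086 - X((-103 + c(12)) - 52) = 407086 - (-1889 - 3*((-103 - 7/4) - 52))/(630 + ((-103 - 7/4) - 52)) = 407086 - (-1889 - 3*(-419/4 - 52))/(630 + (-419/4 - 52)) = 407086 - (-1889 - 3*(-627/4))/(630 - 627/4) = 407086 - (-1889 + 1881/4)/1893/4 = 407086 - 4*(-5675)/(1893*4) = 407086 - 1*(-5675/1893) = 407086 + 5675/1893 = 770619473/1893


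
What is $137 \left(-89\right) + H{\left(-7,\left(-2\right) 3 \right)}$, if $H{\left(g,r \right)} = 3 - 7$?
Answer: $-12197$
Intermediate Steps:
$H{\left(g,r \right)} = -4$ ($H{\left(g,r \right)} = 3 - 7 = -4$)
$137 \left(-89\right) + H{\left(-7,\left(-2\right) 3 \right)} = 137 \left(-89\right) - 4 = -12193 - 4 = -12197$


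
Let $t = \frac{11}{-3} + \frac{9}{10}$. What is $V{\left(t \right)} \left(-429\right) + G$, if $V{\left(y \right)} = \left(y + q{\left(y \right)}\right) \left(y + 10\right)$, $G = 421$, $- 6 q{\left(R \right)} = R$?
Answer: $\frac{2727133}{360} \approx 7575.4$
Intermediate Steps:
$q{\left(R \right)} = - \frac{R}{6}$
$t = - \frac{83}{30}$ ($t = 11 \left(- \frac{1}{3}\right) + 9 \cdot \frac{1}{10} = - \frac{11}{3} + \frac{9}{10} = - \frac{83}{30} \approx -2.7667$)
$V{\left(y \right)} = \frac{5 y \left(10 + y\right)}{6}$ ($V{\left(y \right)} = \left(y - \frac{y}{6}\right) \left(y + 10\right) = \frac{5 y}{6} \left(10 + y\right) = \frac{5 y \left(10 + y\right)}{6}$)
$V{\left(t \right)} \left(-429\right) + G = \frac{5}{6} \left(- \frac{83}{30}\right) \left(10 - \frac{83}{30}\right) \left(-429\right) + 421 = \frac{5}{6} \left(- \frac{83}{30}\right) \frac{217}{30} \left(-429\right) + 421 = \left(- \frac{18011}{1080}\right) \left(-429\right) + 421 = \frac{2575573}{360} + 421 = \frac{2727133}{360}$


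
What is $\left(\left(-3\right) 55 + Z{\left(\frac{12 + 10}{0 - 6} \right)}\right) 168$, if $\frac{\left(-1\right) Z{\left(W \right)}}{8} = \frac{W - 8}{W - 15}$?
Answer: $-28560$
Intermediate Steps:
$Z{\left(W \right)} = - \frac{8 \left(-8 + W\right)}{-15 + W}$ ($Z{\left(W \right)} = - 8 \frac{W - 8}{W - 15} = - 8 \frac{-8 + W}{-15 + W} = - \frac{8 \left(-8 + W\right)}{-15 + W}$)
$\left(\left(-3\right) 55 + Z{\left(\frac{12 + 10}{0 - 6} \right)}\right) 168 = \left(\left(-3\right) 55 + \frac{8 \left(8 - \frac{12 + 10}{0 - 6}\right)}{-15 + \frac{12 + 10}{0 - 6}}\right) 168 = \left(-165 + \frac{8 \left(8 - \frac{22}{-6}\right)}{-15 + \frac{22}{-6}}\right) 168 = \left(-165 + \frac{8 \left(8 - 22 \left(- \frac{1}{6}\right)\right)}{-15 + 22 \left(- \frac{1}{6}\right)}\right) 168 = \left(-165 + \frac{8 \left(8 - - \frac{11}{3}\right)}{-15 - \frac{11}{3}}\right) 168 = \left(-165 + \frac{8 \left(8 + \frac{11}{3}\right)}{- \frac{56}{3}}\right) 168 = \left(-165 + 8 \left(- \frac{3}{56}\right) \frac{35}{3}\right) 168 = \left(-165 - 5\right) 168 = \left(-170\right) 168 = -28560$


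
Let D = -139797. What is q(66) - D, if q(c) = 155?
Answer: 139952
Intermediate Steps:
q(66) - D = 155 - 1*(-139797) = 155 + 139797 = 139952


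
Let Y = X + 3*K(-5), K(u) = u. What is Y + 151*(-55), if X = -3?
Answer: -8323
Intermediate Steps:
Y = -18 (Y = -3 + 3*(-5) = -3 - 15 = -18)
Y + 151*(-55) = -18 + 151*(-55) = -18 - 8305 = -8323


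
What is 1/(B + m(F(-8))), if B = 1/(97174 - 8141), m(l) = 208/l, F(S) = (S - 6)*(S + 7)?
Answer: 89033/1322777 ≈ 0.067308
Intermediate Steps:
F(S) = (-6 + S)*(7 + S)
B = 1/89033 ≈ 1.1232e-5
1/(B + m(F(-8))) = 1/(1/89033 + 208/(-42 - 8 + (-8)²)) = 1/(1/89033 + 208/(-42 - 8 + 64)) = 1/(1/89033 + 208/14) = 1/(1/89033 + 208*(1/14)) = 1/(1/89033 + 104/7) = 1/(1322777/89033) = 89033/1322777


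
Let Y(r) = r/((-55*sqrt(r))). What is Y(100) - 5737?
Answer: -63109/11 ≈ -5737.2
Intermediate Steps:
Y(r) = -sqrt(r)/55 (Y(r) = r*(-1/(55*sqrt(r))) = -sqrt(r)/55)
Y(100) - 5737 = -sqrt(100)/55 - 5737 = -1/55*10 - 5737 = -2/11 - 5737 = -63109/11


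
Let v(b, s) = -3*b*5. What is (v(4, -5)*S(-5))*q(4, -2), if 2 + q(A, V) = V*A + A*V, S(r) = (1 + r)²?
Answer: 17280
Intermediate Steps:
v(b, s) = -15*b
q(A, V) = -2 + 2*A*V (q(A, V) = -2 + (V*A + A*V) = -2 + (A*V + A*V) = -2 + 2*A*V)
(v(4, -5)*S(-5))*q(4, -2) = ((-15*4)*(1 - 5)²)*(-2 + 2*4*(-2)) = (-60*(-4)²)*(-2 - 16) = -60*16*(-18) = -960*(-18) = 17280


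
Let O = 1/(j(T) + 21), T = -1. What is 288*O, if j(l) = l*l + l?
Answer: 96/7 ≈ 13.714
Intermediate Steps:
j(l) = l + l**2 (j(l) = l**2 + l = l + l**2)
O = 1/21 (O = 1/(-(1 - 1) + 21) = 1/(-1*0 + 21) = 1/(0 + 21) = 1/21 ≈ 0.047619)
288*O = 288*(1/21) = 96/7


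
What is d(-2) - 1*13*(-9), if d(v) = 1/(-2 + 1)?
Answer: 116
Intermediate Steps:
d(v) = -1 (d(v) = 1/(-1) = -1)
d(-2) - 1*13*(-9) = -1 - 1*13*(-9) = -1 - 13*(-9) = -1 + 117 = 116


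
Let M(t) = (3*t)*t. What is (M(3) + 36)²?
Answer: 3969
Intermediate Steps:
M(t) = 3*t²
(M(3) + 36)² = (3*3² + 36)² = (3*9 + 36)² = (27 + 36)² = 63² = 3969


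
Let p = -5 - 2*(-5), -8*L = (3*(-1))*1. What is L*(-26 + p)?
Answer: -63/8 ≈ -7.8750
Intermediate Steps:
L = 3/8 (L = -3*(-1)/8 = -(-3)/8 = -⅛*(-3) = 3/8 ≈ 0.37500)
p = 5 (p = -5 + 10 = 5)
L*(-26 + p) = 3*(-26 + 5)/8 = (3/8)*(-21) = -63/8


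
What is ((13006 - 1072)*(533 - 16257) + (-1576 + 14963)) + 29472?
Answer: -187607357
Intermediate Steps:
((13006 - 1072)*(533 - 16257) + (-1576 + 14963)) + 29472 = (11934*(-15724) + 13387) + 29472 = (-187650216 + 13387) + 29472 = -187636829 + 29472 = -187607357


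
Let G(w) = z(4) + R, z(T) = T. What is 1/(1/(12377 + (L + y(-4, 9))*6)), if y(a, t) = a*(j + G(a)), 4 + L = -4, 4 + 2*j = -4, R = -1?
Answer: 12353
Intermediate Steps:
j = -4 (j = -2 + (½)*(-4) = -2 - 2 = -4)
G(w) = 3 (G(w) = 4 - 1 = 3)
L = -8 (L = -4 - 4 = -8)
y(a, t) = -a (y(a, t) = a*(-4 + 3) = a*(-1) = -a)
1/(1/(12377 + (L + y(-4, 9))*6)) = 1/(1/(12377 + (-8 - 1*(-4))*6)) = 1/(1/(12377 + (-8 + 4)*6)) = 1/(1/(12377 - 4*6)) = 1/(1/(12377 - 24)) = 1/(1/12353) = 12353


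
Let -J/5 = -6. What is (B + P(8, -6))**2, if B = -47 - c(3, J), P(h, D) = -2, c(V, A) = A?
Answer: 6241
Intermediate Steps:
J = 30 (J = -5*(-6) = 30)
B = -77 (B = -47 - 1*30 = -47 - 30 = -77)
(B + P(8, -6))**2 = (-77 - 2)**2 = (-79)**2 = 6241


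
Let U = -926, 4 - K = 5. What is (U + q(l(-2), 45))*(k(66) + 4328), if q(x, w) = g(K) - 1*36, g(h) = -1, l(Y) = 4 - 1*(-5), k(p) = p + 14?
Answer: -4244904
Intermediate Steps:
K = -1 (K = 4 - 1*5 = 4 - 5 = -1)
k(p) = 14 + p
l(Y) = 9 (l(Y) = 4 + 5 = 9)
q(x, w) = -37 (q(x, w) = -1 - 1*36 = -1 - 36 = -37)
(U + q(l(-2), 45))*(k(66) + 4328) = (-926 - 37)*((14 + 66) + 4328) = -963*(80 + 4328) = -963*4408 = -4244904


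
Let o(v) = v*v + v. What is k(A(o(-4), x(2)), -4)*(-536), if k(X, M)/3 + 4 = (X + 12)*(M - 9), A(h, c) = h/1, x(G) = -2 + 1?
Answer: 508128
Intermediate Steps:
x(G) = -1
o(v) = v + v**2 (o(v) = v**2 + v = v + v**2)
A(h, c) = h (A(h, c) = h*1 = h)
k(X, M) = -12 + 3*(-9 + M)*(12 + X) (k(X, M) = -12 + 3*((X + 12)*(M - 9)) = -12 + 3*((12 + X)*(-9 + M)) = -12 + 3*((-9 + M)*(12 + X)) = -12 + 3*(-9 + M)*(12 + X))
k(A(o(-4), x(2)), -4)*(-536) = (-336 - (-108)*(1 - 4) + 36*(-4) + 3*(-4)*(-4*(1 - 4)))*(-536) = (-336 - (-108)*(-3) - 144 + 3*(-4)*(-4*(-3)))*(-536) = (-336 - 27*12 - 144 + 3*(-4)*12)*(-536) = (-336 - 324 - 144 - 144)*(-536) = -948*(-536) = 508128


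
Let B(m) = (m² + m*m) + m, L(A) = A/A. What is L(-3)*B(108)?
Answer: 23436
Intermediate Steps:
L(A) = 1
B(m) = m + 2*m² (B(m) = (m² + m²) + m = 2*m² + m = m + 2*m²)
L(-3)*B(108) = 1*(108*(1 + 2*108)) = 1*(108*(1 + 216)) = 1*(108*217) = 1*23436 = 23436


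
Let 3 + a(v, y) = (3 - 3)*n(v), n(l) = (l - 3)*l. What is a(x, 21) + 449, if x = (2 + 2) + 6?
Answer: 446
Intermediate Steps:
n(l) = l*(-3 + l) (n(l) = (-3 + l)*l = l*(-3 + l))
x = 10 (x = 4 + 6 = 10)
a(v, y) = -3 (a(v, y) = -3 + (3 - 3)*(v*(-3 + v)) = -3 + 0*(v*(-3 + v)) = -3 + 0 = -3)
a(x, 21) + 449 = -3 + 449 = 446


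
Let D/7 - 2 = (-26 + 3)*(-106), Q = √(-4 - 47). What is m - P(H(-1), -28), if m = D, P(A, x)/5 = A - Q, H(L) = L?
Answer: 17085 + 5*I*√51 ≈ 17085.0 + 35.707*I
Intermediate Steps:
Q = I*√51 (Q = √(-51) = I*√51 ≈ 7.1414*I)
D = 17080 (D = 14 + 7*((-26 + 3)*(-106)) = 14 + 7*(-23*(-106)) = 14 + 7*2438 = 14 + 17066 = 17080)
P(A, x) = 5*A - 5*I*√51 (P(A, x) = 5*(A - I*√51) = 5*A - 5*I*√51)
m = 17080
m - P(H(-1), -28) = 17080 - (5*(-1) - 5*I*√51) = 17080 - (-5 - 5*I*√51) = 17080 + (5 + 5*I*√51) = 17085 + 5*I*√51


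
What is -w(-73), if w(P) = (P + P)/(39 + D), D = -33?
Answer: 73/3 ≈ 24.333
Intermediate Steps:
w(P) = P/3 (w(P) = (P + P)/(39 - 33) = (2*P)/6 = (2*P)*(⅙) = P/3)
-w(-73) = -(-73)/3 = -1*(-73/3) = 73/3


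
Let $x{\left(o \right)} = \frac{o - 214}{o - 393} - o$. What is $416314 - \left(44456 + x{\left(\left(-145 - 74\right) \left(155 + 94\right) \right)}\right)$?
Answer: $\frac{17428813403}{54924} \approx 3.1733 \cdot 10^{5}$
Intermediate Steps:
$x{\left(o \right)} = - o + \frac{-214 + o}{-393 + o}$ ($x{\left(o \right)} = \frac{-214 + o}{-393 + o} - o = - o + \frac{-214 + o}{-393 + o}$)
$416314 - \left(44456 + x{\left(\left(-145 - 74\right) \left(155 + 94\right) \right)}\right) = 416314 - \left(44456 + \frac{-214 - \left(\left(-145 - 74\right) \left(155 + 94\right)\right)^{2} + 394 \left(-145 - 74\right) \left(155 + 94\right)}{-393 + \left(-145 - 74\right) \left(155 + 94\right)}\right) = 416314 - \left(44456 + \frac{-214 - \left(\left(-219\right) 249\right)^{2} + 394 \left(\left(-219\right) 249\right)}{-393 - 54531}\right) = 416314 - \left(44456 + \frac{-214 - \left(-54531\right)^{2} + 394 \left(-54531\right)}{-393 - 54531}\right) = 416314 - \left(44456 + \frac{-214 - 2973629961 - 21485214}{-54924}\right) = 416314 - \left(44456 - \frac{-214 - 2973629961 - 21485214}{54924}\right) = 416314 - \left(44456 - - \frac{2995115389}{54924}\right) = 416314 - \frac{5436816733}{54924} = \frac{17428813403}{54924}$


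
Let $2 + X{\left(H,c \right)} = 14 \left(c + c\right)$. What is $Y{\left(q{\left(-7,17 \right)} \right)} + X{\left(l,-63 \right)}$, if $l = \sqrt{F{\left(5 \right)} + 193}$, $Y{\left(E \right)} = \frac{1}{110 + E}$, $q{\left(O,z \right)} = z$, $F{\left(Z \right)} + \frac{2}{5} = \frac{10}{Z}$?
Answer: $- \frac{224281}{127} \approx -1766.0$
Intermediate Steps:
$F{\left(Z \right)} = - \frac{2}{5} + \frac{10}{Z}$
$l = \frac{\sqrt{4865}}{5}$ ($l = \sqrt{\left(- \frac{2}{5} + \frac{10}{5}\right) + 193} = \sqrt{\left(- \frac{2}{5} + 10 \cdot \frac{1}{5}\right) + 193} = \sqrt{\left(- \frac{2}{5} + 2\right) + 193} = \sqrt{\frac{8}{5} + 193} = \sqrt{\frac{973}{5}} = \frac{\sqrt{4865}}{5} \approx 13.95$)
$X{\left(H,c \right)} = -2 + 28 c$ ($X{\left(H,c \right)} = -2 + 14 \left(c + c\right) = -2 + 14 \cdot 2 c = -2 + 28 c$)
$Y{\left(q{\left(-7,17 \right)} \right)} + X{\left(l,-63 \right)} = \frac{1}{110 + 17} + \left(-2 + 28 \left(-63\right)\right) = \frac{1}{127} - 1766 = - \frac{224281}{127}$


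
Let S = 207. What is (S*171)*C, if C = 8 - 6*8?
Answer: -1415880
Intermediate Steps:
C = -40 (C = 8 - 48 = -40)
(S*171)*C = (207*171)*(-40) = 35397*(-40) = -1415880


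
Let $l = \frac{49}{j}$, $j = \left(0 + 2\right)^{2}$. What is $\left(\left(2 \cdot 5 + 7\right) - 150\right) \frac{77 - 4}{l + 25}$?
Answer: $- \frac{38836}{149} \approx -260.64$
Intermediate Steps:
$j = 4$ ($j = 2^{2} = 4$)
$l = \frac{49}{4} \approx 12.25$
$\left(\left(2 \cdot 5 + 7\right) - 150\right) \frac{77 - 4}{l + 25} = \left(\left(2 \cdot 5 + 7\right) - 150\right) \frac{77 - 4}{\frac{49}{4} + 25} = \left(\left(10 + 7\right) - 150\right) \frac{73}{\frac{149}{4}} = \left(17 - 150\right) 73 \cdot \frac{4}{149} = \left(-133\right) \frac{292}{149} = - \frac{38836}{149}$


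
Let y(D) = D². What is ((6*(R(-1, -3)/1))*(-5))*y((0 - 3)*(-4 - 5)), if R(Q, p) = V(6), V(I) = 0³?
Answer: 0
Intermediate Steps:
V(I) = 0
R(Q, p) = 0
((6*(R(-1, -3)/1))*(-5))*y((0 - 3)*(-4 - 5)) = ((6*(0/1))*(-5))*((0 - 3)*(-4 - 5))² = ((6*(0*1))*(-5))*(-3*(-9))² = ((6*0)*(-5))*27² = (0*(-5))*729 = 0*729 = 0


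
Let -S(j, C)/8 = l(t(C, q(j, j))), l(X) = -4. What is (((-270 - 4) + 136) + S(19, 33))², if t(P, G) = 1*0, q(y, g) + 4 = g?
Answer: 11236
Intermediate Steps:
q(y, g) = -4 + g
t(P, G) = 0
S(j, C) = 32 (S(j, C) = -8*(-4) = 32)
(((-270 - 4) + 136) + S(19, 33))² = (((-270 - 4) + 136) + 32)² = ((-274 + 136) + 32)² = (-138 + 32)² = (-106)² = 11236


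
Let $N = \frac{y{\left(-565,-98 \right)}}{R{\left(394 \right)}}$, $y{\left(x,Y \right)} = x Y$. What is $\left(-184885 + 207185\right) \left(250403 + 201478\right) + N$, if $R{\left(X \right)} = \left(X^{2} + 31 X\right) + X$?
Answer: $\frac{845677487416285}{83922} \approx 1.0077 \cdot 10^{10}$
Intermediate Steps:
$y{\left(x,Y \right)} = Y x$
$R{\left(X \right)} = X^{2} + 32 X$
$N = \frac{27685}{83922}$ ($N = \frac{\left(-98\right) \left(-565\right)}{394 \left(32 + 394\right)} = \frac{55370}{394 \cdot 426} = \frac{55370}{167844} = 55370 \cdot \frac{1}{167844} = \frac{27685}{83922} \approx 0.32989$)
$\left(-184885 + 207185\right) \left(250403 + 201478\right) + N = \left(-184885 + 207185\right) \left(250403 + 201478\right) + \frac{27685}{83922} = 22300 \cdot 451881 + \frac{27685}{83922} = 10076946300 + \frac{27685}{83922} = \frac{845677487416285}{83922}$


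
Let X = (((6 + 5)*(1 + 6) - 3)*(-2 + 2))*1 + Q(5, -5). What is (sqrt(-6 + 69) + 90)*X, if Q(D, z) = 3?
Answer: 270 + 9*sqrt(7) ≈ 293.81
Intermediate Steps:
X = 3 (X = (((6 + 5)*(1 + 6) - 3)*(-2 + 2))*1 + 3 = ((11*7 - 3)*0)*1 + 3 = ((77 - 3)*0)*1 + 3 = (74*0)*1 + 3 = 0*1 + 3 = 0 + 3 = 3)
(sqrt(-6 + 69) + 90)*X = (sqrt(-6 + 69) + 90)*3 = (sqrt(63) + 90)*3 = (3*sqrt(7) + 90)*3 = (90 + 3*sqrt(7))*3 = 270 + 9*sqrt(7)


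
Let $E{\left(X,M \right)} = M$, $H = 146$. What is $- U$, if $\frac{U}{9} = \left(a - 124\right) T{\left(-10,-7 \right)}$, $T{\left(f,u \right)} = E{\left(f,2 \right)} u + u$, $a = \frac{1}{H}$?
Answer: $- \frac{3421467}{146} \approx -23435.0$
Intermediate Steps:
$a = \frac{1}{146} \approx 0.0068493$
$T{\left(f,u \right)} = 3 u$ ($T{\left(f,u \right)} = 2 u + u = 3 u$)
$U = \frac{3421467}{146}$ ($U = 9 \left(\frac{1}{146} - 124\right) 3 \left(-7\right) = 9 \left(\left(- \frac{18103}{146}\right) \left(-21\right)\right) = 9 \cdot \frac{380163}{146} = \frac{3421467}{146} \approx 23435.0$)
$- U = \left(-1\right) \frac{3421467}{146} = - \frac{3421467}{146}$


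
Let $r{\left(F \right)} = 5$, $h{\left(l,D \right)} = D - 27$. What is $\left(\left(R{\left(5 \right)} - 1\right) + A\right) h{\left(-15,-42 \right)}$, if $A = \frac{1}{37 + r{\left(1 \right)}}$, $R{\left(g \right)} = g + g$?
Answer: $- \frac{8717}{14} \approx -622.64$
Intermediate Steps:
$R{\left(g \right)} = 2 g$
$h{\left(l,D \right)} = -27 + D$ ($h{\left(l,D \right)} = D - 27 = -27 + D$)
$A = \frac{1}{42}$ ($A = \frac{1}{37 + 5} = \frac{1}{42} \approx 0.02381$)
$\left(\left(R{\left(5 \right)} - 1\right) + A\right) h{\left(-15,-42 \right)} = \left(\left(2 \cdot 5 - 1\right) + \frac{1}{42}\right) \left(-27 - 42\right) = \left(\left(10 - 1\right) + \frac{1}{42}\right) \left(-69\right) = \left(9 + \frac{1}{42}\right) \left(-69\right) = \frac{379}{42} \left(-69\right) = - \frac{8717}{14}$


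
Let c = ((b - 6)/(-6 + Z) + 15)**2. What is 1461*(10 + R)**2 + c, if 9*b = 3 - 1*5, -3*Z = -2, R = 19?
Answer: 44242645/36 ≈ 1.2290e+6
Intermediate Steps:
Z = 2/3 (Z = -1/3*(-2) = 2/3 ≈ 0.66667)
b = -2/9 (b = (3 - 1*5)/9 = (3 - 5)/9 = (1/9)*(-2) = -2/9 ≈ -0.22222)
c = 9409/36 (c = ((-2/9 - 6)/(-6 + 2/3) + 15)**2 = (-56/(9*(-16/3)) + 15)**2 = (-56/9*(-3/16) + 15)**2 = (7/6 + 15)**2 = (97/6)**2 = 9409/36 ≈ 261.36)
1461*(10 + R)**2 + c = 1461*(10 + 19)**2 + 9409/36 = 1461*29**2 + 9409/36 = 1461*841 + 9409/36 = 1228701 + 9409/36 = 44242645/36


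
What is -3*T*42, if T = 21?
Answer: -2646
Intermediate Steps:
-3*T*42 = -3*21*42 = -63*42 = -2646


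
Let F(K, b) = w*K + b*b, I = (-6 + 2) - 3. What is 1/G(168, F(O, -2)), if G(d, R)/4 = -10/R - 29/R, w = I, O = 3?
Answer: 17/156 ≈ 0.10897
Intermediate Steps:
I = -7 (I = -4 - 3 = -7)
w = -7
F(K, b) = b² - 7*K (F(K, b) = -7*K + b*b = -7*K + b² = b² - 7*K)
G(d, R) = -156/R (G(d, R) = 4*(-10/R - 29/R) = 4*(-39/R) = -156/R)
1/G(168, F(O, -2)) = 1/(-156/((-2)² - 7*3)) = 1/(-156/(4 - 21)) = 1/(-156/(-17)) = 1/(-156*(-1/17)) = 1/(156/17) = 17/156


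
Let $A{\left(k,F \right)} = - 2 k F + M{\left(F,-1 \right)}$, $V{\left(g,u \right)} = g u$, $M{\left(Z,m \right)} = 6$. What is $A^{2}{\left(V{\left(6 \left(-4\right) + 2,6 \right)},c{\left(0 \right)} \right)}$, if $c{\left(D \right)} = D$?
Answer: $36$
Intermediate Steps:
$A{\left(k,F \right)} = 6 - 2 F k$ ($A{\left(k,F \right)} = - 2 k F + 6 = - 2 F k + 6 = 6 - 2 F k$)
$A^{2}{\left(V{\left(6 \left(-4\right) + 2,6 \right)},c{\left(0 \right)} \right)} = \left(6 - 0 \left(6 \left(-4\right) + 2\right) 6\right)^{2} = \left(6 - 0 \left(-24 + 2\right) 6\right)^{2} = \left(6 - 0 \left(\left(-22\right) 6\right)\right)^{2} = \left(6 - 0 \left(-132\right)\right)^{2} = \left(6 + 0\right)^{2} = 6^{2} = 36$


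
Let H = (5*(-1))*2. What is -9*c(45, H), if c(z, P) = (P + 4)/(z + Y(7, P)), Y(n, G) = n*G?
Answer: -54/25 ≈ -2.1600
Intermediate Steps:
H = -10 (H = -5*2 = -10)
Y(n, G) = G*n
c(z, P) = (4 + P)/(z + 7*P) (c(z, P) = (P + 4)/(z + P*7) = (4 + P)/(z + 7*P))
-9*c(45, H) = -9*(4 - 10)/(45 + 7*(-10)) = -9*(-6)/(45 - 70) = -9*(-6)/(-25) = -(-9)*(-6)/25 = -9*6/25 = -54/25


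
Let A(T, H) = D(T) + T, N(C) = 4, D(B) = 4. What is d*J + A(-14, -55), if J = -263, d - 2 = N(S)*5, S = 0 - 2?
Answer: -5796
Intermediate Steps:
S = -2
d = 22 (d = 2 + 4*5 = 2 + 20 = 22)
A(T, H) = 4 + T
d*J + A(-14, -55) = 22*(-263) + (4 - 14) = -5786 - 10 = -5796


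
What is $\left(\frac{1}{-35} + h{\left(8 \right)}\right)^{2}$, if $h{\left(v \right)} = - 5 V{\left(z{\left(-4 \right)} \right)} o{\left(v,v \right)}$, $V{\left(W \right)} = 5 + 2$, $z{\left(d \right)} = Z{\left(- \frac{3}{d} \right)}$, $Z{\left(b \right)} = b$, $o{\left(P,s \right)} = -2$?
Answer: $\frac{5997601}{1225} \approx 4896.0$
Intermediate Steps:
$z{\left(d \right)} = - \frac{3}{d}$
$V{\left(W \right)} = 7$
$h{\left(v \right)} = 70$ ($h{\left(v \right)} = \left(-5\right) 7 \left(-2\right) = \left(-35\right) \left(-2\right) = 70$)
$\left(\frac{1}{-35} + h{\left(8 \right)}\right)^{2} = \left(\frac{1}{-35} + 70\right)^{2} = \left(- \frac{1}{35} + 70\right)^{2} = \left(\frac{2449}{35}\right)^{2} = \frac{5997601}{1225}$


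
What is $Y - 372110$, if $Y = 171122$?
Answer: $-200988$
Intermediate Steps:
$Y - 372110 = 171122 - 372110 = -200988$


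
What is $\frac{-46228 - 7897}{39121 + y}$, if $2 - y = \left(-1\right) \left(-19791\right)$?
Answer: $- \frac{54125}{19332} \approx -2.7998$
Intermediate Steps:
$y = -19789$ ($y = 2 - \left(-1\right) \left(-19791\right) = 2 - 19791 = -19789$)
$\frac{-46228 - 7897}{39121 + y} = \frac{-46228 - 7897}{39121 - 19789} = - \frac{54125}{19332}$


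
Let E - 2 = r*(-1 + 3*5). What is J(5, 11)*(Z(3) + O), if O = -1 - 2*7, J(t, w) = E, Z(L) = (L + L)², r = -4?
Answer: -1134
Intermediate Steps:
Z(L) = 4*L² (Z(L) = (2*L)² = 4*L²)
E = -54 (E = 2 - 4*(-1 + 3*5) = 2 - 4*(-1 + 15) = 2 - 4*14 = 2 - 56 = -54)
J(t, w) = -54
O = -15 (O = -1 - 14 = -15)
J(5, 11)*(Z(3) + O) = -54*(4*3² - 15) = -54*(4*9 - 15) = -54*(36 - 15) = -54*21 = -1134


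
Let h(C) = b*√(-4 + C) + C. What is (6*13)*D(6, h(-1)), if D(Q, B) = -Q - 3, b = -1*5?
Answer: -702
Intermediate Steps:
b = -5
h(C) = C - 5*√(-4 + C) (h(C) = -5*√(-4 + C) + C = C - 5*√(-4 + C))
D(Q, B) = -3 - Q
(6*13)*D(6, h(-1)) = (6*13)*(-3 - 1*6) = 78*(-3 - 6) = 78*(-9) = -702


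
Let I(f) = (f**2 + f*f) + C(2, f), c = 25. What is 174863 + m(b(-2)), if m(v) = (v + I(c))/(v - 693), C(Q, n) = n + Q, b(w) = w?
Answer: 24305702/139 ≈ 1.7486e+5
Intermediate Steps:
C(Q, n) = Q + n
I(f) = 2 + f + 2*f**2 (I(f) = (f**2 + f*f) + (2 + f) = (f**2 + f**2) + (2 + f) = 2*f**2 + (2 + f) = 2 + f + 2*f**2)
m(v) = (1277 + v)/(-693 + v) (m(v) = (v + (2 + 25 + 2*25**2))/(v - 693) = (v + (2 + 25 + 2*625))/(-693 + v) = (v + (2 + 25 + 1250))/(-693 + v) = (v + 1277)/(-693 + v) = (1277 + v)/(-693 + v))
174863 + m(b(-2)) = 174863 + (1277 - 2)/(-693 - 2) = 174863 + 1275/(-695) = 174863 - 1/695*1275 = 174863 - 255/139 = 24305702/139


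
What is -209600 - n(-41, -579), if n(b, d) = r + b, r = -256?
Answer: -209303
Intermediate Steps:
n(b, d) = -256 + b
-209600 - n(-41, -579) = -209600 - (-256 - 41) = -209600 - 1*(-297) = -209600 + 297 = -209303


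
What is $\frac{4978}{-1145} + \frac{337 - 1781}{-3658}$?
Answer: $- \frac{8278072}{2094205} \approx -3.9528$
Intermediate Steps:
$\frac{4978}{-1145} + \frac{337 - 1781}{-3658} = 4978 \left(- \frac{1}{1145}\right) + \left(337 - 1781\right) \left(- \frac{1}{3658}\right) = - \frac{4978}{1145} - - \frac{722}{1829} = - \frac{4978}{1145} + \frac{722}{1829} = - \frac{8278072}{2094205}$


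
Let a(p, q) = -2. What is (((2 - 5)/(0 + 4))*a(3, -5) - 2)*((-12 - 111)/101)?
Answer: 123/202 ≈ 0.60891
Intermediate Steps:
(((2 - 5)/(0 + 4))*a(3, -5) - 2)*((-12 - 111)/101) = (((2 - 5)/(0 + 4))*(-2) - 2)*((-12 - 111)/101) = (-3/4*(-2) - 2)*(-123*1/101) = (-3*¼*(-2) - 2)*(-123/101) = (-¾*(-2) - 2)*(-123/101) = (3/2 - 2)*(-123/101) = -½*(-123/101) = 123/202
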